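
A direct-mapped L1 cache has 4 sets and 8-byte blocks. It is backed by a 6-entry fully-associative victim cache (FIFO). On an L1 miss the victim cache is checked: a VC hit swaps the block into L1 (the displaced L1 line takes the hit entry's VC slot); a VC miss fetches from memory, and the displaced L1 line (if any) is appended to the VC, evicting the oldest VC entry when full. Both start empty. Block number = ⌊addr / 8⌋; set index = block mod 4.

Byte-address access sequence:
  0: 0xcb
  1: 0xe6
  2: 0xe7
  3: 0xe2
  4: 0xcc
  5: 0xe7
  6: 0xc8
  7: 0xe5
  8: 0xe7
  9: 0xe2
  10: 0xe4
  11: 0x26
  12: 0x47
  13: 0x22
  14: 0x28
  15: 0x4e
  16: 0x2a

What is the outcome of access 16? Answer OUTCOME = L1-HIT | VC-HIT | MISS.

OUTCOME = VC-HIT

0: 0xcb (blk 25, set 1) → MISS  vc=[]
1: 0xe6 (blk 28, set 0) → MISS  vc=[]
2: 0xe7 (blk 28, set 0) → L1-HIT  vc=[]
3: 0xe2 (blk 28, set 0) → L1-HIT  vc=[]
4: 0xcc (blk 25, set 1) → L1-HIT  vc=[]
5: 0xe7 (blk 28, set 0) → L1-HIT  vc=[]
6: 0xc8 (blk 25, set 1) → L1-HIT  vc=[]
7: 0xe5 (blk 28, set 0) → L1-HIT  vc=[]
8: 0xe7 (blk 28, set 0) → L1-HIT  vc=[]
9: 0xe2 (blk 28, set 0) → L1-HIT  vc=[]
10: 0xe4 (blk 28, set 0) → L1-HIT  vc=[]
11: 0x26 (blk 4, set 0) → MISS  vc=[28]
12: 0x47 (blk 8, set 0) → MISS  vc=[28, 4]
13: 0x22 (blk 4, set 0) → VC-HIT  vc=[28, 8]
14: 0x28 (blk 5, set 1) → MISS  vc=[28, 8, 25]
15: 0x4e (blk 9, set 1) → MISS  vc=[28, 8, 25, 5]
16: 0x2a (blk 5, set 1) → VC-HIT  vc=[28, 8, 25, 9]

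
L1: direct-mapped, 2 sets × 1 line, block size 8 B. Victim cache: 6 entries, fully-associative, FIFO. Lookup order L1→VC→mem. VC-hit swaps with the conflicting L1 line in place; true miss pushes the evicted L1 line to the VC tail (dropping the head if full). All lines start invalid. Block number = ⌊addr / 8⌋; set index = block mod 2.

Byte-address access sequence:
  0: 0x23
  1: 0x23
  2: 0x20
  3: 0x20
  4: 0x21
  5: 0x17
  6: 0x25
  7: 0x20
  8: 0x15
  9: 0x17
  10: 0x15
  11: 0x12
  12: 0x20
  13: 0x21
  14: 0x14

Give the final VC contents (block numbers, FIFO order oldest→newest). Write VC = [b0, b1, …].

  [0] addr=0x23 blk=4 s=0: MISS | VC []
  [1] addr=0x23 blk=4 s=0: L1-HIT | VC []
  [2] addr=0x20 blk=4 s=0: L1-HIT | VC []
  [3] addr=0x20 blk=4 s=0: L1-HIT | VC []
  [4] addr=0x21 blk=4 s=0: L1-HIT | VC []
  [5] addr=0x17 blk=2 s=0: MISS | VC [4]
  [6] addr=0x25 blk=4 s=0: VC-HIT | VC [2]
  [7] addr=0x20 blk=4 s=0: L1-HIT | VC [2]
  [8] addr=0x15 blk=2 s=0: VC-HIT | VC [4]
  [9] addr=0x17 blk=2 s=0: L1-HIT | VC [4]
  [10] addr=0x15 blk=2 s=0: L1-HIT | VC [4]
  [11] addr=0x12 blk=2 s=0: L1-HIT | VC [4]
  [12] addr=0x20 blk=4 s=0: VC-HIT | VC [2]
  [13] addr=0x21 blk=4 s=0: L1-HIT | VC [2]
  [14] addr=0x14 blk=2 s=0: VC-HIT | VC [4]

VC = [4]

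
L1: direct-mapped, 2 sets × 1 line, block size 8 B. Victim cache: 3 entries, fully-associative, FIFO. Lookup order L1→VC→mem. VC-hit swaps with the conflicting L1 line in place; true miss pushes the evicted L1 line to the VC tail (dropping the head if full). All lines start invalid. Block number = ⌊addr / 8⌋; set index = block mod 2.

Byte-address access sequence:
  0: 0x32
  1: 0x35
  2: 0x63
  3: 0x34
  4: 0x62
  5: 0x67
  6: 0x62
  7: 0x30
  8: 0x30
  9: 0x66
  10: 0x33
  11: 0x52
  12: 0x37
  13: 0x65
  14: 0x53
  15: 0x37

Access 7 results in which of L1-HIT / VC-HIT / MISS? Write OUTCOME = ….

  [0] addr=0x32 blk=6 s=0: MISS | VC []
  [1] addr=0x35 blk=6 s=0: L1-HIT | VC []
  [2] addr=0x63 blk=12 s=0: MISS | VC [6]
  [3] addr=0x34 blk=6 s=0: VC-HIT | VC [12]
  [4] addr=0x62 blk=12 s=0: VC-HIT | VC [6]
  [5] addr=0x67 blk=12 s=0: L1-HIT | VC [6]
  [6] addr=0x62 blk=12 s=0: L1-HIT | VC [6]
  [7] addr=0x30 blk=6 s=0: VC-HIT | VC [12]
  [8] addr=0x30 blk=6 s=0: L1-HIT | VC [12]
  [9] addr=0x66 blk=12 s=0: VC-HIT | VC [6]
  [10] addr=0x33 blk=6 s=0: VC-HIT | VC [12]
  [11] addr=0x52 blk=10 s=0: MISS | VC [12, 6]
  [12] addr=0x37 blk=6 s=0: VC-HIT | VC [12, 10]
  [13] addr=0x65 blk=12 s=0: VC-HIT | VC [6, 10]
  [14] addr=0x53 blk=10 s=0: VC-HIT | VC [6, 12]
  [15] addr=0x37 blk=6 s=0: VC-HIT | VC [10, 12]

OUTCOME = VC-HIT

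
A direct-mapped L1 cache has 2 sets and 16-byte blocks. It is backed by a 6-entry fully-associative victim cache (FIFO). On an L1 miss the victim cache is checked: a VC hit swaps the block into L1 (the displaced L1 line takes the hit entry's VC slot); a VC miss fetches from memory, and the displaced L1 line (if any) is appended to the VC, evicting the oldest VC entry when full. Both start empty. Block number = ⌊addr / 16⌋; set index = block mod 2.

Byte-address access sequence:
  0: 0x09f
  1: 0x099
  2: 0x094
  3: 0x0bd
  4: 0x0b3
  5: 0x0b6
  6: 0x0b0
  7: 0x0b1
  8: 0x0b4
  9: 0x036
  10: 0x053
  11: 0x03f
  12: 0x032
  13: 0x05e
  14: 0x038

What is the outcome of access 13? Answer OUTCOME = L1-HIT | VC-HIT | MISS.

  [0] addr=0x9f blk=9 s=1: MISS | VC []
  [1] addr=0x99 blk=9 s=1: L1-HIT | VC []
  [2] addr=0x94 blk=9 s=1: L1-HIT | VC []
  [3] addr=0xbd blk=11 s=1: MISS | VC [9]
  [4] addr=0xb3 blk=11 s=1: L1-HIT | VC [9]
  [5] addr=0xb6 blk=11 s=1: L1-HIT | VC [9]
  [6] addr=0xb0 blk=11 s=1: L1-HIT | VC [9]
  [7] addr=0xb1 blk=11 s=1: L1-HIT | VC [9]
  [8] addr=0xb4 blk=11 s=1: L1-HIT | VC [9]
  [9] addr=0x36 blk=3 s=1: MISS | VC [9, 11]
  [10] addr=0x53 blk=5 s=1: MISS | VC [9, 11, 3]
  [11] addr=0x3f blk=3 s=1: VC-HIT | VC [9, 11, 5]
  [12] addr=0x32 blk=3 s=1: L1-HIT | VC [9, 11, 5]
  [13] addr=0x5e blk=5 s=1: VC-HIT | VC [9, 11, 3]
  [14] addr=0x38 blk=3 s=1: VC-HIT | VC [9, 11, 5]

OUTCOME = VC-HIT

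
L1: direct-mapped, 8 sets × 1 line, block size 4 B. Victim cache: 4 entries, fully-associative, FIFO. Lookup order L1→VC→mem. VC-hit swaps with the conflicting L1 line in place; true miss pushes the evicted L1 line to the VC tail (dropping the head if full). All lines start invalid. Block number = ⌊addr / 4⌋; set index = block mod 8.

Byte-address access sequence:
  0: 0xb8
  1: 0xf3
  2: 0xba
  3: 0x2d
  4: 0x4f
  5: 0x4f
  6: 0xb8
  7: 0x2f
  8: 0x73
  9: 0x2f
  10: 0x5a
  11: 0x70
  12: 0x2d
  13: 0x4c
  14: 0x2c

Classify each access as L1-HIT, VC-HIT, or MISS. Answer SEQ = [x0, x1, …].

SEQ = [MISS, MISS, L1-HIT, MISS, MISS, L1-HIT, L1-HIT, VC-HIT, MISS, L1-HIT, MISS, L1-HIT, L1-HIT, VC-HIT, VC-HIT]

#0 0xb8→b46/s6 MISS; vc=[]
#1 0xf3→b60/s4 MISS; vc=[]
#2 0xba→b46/s6 L1-HIT; vc=[]
#3 0x2d→b11/s3 MISS; vc=[]
#4 0x4f→b19/s3 MISS; vc=[11]
#5 0x4f→b19/s3 L1-HIT; vc=[11]
#6 0xb8→b46/s6 L1-HIT; vc=[11]
#7 0x2f→b11/s3 VC-HIT; vc=[19]
#8 0x73→b28/s4 MISS; vc=[19,60]
#9 0x2f→b11/s3 L1-HIT; vc=[19,60]
#10 0x5a→b22/s6 MISS; vc=[19,60,46]
#11 0x70→b28/s4 L1-HIT; vc=[19,60,46]
#12 0x2d→b11/s3 L1-HIT; vc=[19,60,46]
#13 0x4c→b19/s3 VC-HIT; vc=[11,60,46]
#14 0x2c→b11/s3 VC-HIT; vc=[19,60,46]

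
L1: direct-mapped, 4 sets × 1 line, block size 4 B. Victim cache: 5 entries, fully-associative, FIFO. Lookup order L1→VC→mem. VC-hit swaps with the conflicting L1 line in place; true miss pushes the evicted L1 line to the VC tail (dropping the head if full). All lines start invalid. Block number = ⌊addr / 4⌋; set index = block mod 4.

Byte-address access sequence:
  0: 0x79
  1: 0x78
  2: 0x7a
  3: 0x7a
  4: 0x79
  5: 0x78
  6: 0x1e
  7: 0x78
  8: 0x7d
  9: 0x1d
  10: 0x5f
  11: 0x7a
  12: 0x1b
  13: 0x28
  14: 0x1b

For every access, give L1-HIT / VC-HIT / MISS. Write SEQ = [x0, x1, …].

SEQ = [MISS, L1-HIT, L1-HIT, L1-HIT, L1-HIT, L1-HIT, MISS, L1-HIT, MISS, VC-HIT, MISS, L1-HIT, MISS, MISS, VC-HIT]

  [0] addr=0x79 blk=30 s=2: MISS | VC []
  [1] addr=0x78 blk=30 s=2: L1-HIT | VC []
  [2] addr=0x7a blk=30 s=2: L1-HIT | VC []
  [3] addr=0x7a blk=30 s=2: L1-HIT | VC []
  [4] addr=0x79 blk=30 s=2: L1-HIT | VC []
  [5] addr=0x78 blk=30 s=2: L1-HIT | VC []
  [6] addr=0x1e blk=7 s=3: MISS | VC []
  [7] addr=0x78 blk=30 s=2: L1-HIT | VC []
  [8] addr=0x7d blk=31 s=3: MISS | VC [7]
  [9] addr=0x1d blk=7 s=3: VC-HIT | VC [31]
  [10] addr=0x5f blk=23 s=3: MISS | VC [31, 7]
  [11] addr=0x7a blk=30 s=2: L1-HIT | VC [31, 7]
  [12] addr=0x1b blk=6 s=2: MISS | VC [31, 7, 30]
  [13] addr=0x28 blk=10 s=2: MISS | VC [31, 7, 30, 6]
  [14] addr=0x1b blk=6 s=2: VC-HIT | VC [31, 7, 30, 10]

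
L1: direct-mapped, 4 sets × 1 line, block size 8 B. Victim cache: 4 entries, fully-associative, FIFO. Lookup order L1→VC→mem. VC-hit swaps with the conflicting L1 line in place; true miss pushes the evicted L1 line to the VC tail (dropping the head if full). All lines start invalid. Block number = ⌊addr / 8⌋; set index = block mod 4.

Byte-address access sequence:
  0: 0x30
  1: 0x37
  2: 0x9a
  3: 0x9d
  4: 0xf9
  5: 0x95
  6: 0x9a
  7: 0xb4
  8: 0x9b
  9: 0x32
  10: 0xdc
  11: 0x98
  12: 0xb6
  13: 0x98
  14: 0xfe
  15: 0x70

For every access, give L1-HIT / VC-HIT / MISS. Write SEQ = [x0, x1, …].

#0 0x30→b6/s2 MISS; vc=[]
#1 0x37→b6/s2 L1-HIT; vc=[]
#2 0x9a→b19/s3 MISS; vc=[]
#3 0x9d→b19/s3 L1-HIT; vc=[]
#4 0xf9→b31/s3 MISS; vc=[19]
#5 0x95→b18/s2 MISS; vc=[19,6]
#6 0x9a→b19/s3 VC-HIT; vc=[31,6]
#7 0xb4→b22/s2 MISS; vc=[31,6,18]
#8 0x9b→b19/s3 L1-HIT; vc=[31,6,18]
#9 0x32→b6/s2 VC-HIT; vc=[31,22,18]
#10 0xdc→b27/s3 MISS; vc=[31,22,18,19]
#11 0x98→b19/s3 VC-HIT; vc=[31,22,18,27]
#12 0xb6→b22/s2 VC-HIT; vc=[31,6,18,27]
#13 0x98→b19/s3 L1-HIT; vc=[31,6,18,27]
#14 0xfe→b31/s3 VC-HIT; vc=[19,6,18,27]
#15 0x70→b14/s2 MISS; vc=[6,18,27,22]

SEQ = [MISS, L1-HIT, MISS, L1-HIT, MISS, MISS, VC-HIT, MISS, L1-HIT, VC-HIT, MISS, VC-HIT, VC-HIT, L1-HIT, VC-HIT, MISS]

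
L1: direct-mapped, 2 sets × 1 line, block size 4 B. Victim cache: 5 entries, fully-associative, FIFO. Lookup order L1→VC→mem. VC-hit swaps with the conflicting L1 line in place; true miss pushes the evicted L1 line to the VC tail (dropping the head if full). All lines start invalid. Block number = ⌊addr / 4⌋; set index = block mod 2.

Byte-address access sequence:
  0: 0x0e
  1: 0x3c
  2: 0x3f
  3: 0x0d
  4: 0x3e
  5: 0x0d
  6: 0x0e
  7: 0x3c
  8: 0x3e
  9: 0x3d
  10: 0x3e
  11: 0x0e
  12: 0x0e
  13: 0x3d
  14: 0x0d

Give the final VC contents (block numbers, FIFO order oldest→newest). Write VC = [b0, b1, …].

#0 0xe→b3/s1 MISS; vc=[]
#1 0x3c→b15/s1 MISS; vc=[3]
#2 0x3f→b15/s1 L1-HIT; vc=[3]
#3 0xd→b3/s1 VC-HIT; vc=[15]
#4 0x3e→b15/s1 VC-HIT; vc=[3]
#5 0xd→b3/s1 VC-HIT; vc=[15]
#6 0xe→b3/s1 L1-HIT; vc=[15]
#7 0x3c→b15/s1 VC-HIT; vc=[3]
#8 0x3e→b15/s1 L1-HIT; vc=[3]
#9 0x3d→b15/s1 L1-HIT; vc=[3]
#10 0x3e→b15/s1 L1-HIT; vc=[3]
#11 0xe→b3/s1 VC-HIT; vc=[15]
#12 0xe→b3/s1 L1-HIT; vc=[15]
#13 0x3d→b15/s1 VC-HIT; vc=[3]
#14 0xd→b3/s1 VC-HIT; vc=[15]

VC = [15]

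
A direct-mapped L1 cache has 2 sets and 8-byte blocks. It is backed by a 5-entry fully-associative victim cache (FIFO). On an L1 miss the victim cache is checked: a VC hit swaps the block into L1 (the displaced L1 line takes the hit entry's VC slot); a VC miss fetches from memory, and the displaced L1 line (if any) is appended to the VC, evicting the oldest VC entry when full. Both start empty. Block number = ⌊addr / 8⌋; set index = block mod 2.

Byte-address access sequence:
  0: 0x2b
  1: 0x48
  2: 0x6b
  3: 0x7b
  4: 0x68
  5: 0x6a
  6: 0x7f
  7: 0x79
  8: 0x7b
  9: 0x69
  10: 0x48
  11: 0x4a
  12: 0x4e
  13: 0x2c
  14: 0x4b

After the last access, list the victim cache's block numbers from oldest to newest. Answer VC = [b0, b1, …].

VC = [5, 13, 15]

  [0] addr=0x2b blk=5 s=1: MISS | VC []
  [1] addr=0x48 blk=9 s=1: MISS | VC [5]
  [2] addr=0x6b blk=13 s=1: MISS | VC [5, 9]
  [3] addr=0x7b blk=15 s=1: MISS | VC [5, 9, 13]
  [4] addr=0x68 blk=13 s=1: VC-HIT | VC [5, 9, 15]
  [5] addr=0x6a blk=13 s=1: L1-HIT | VC [5, 9, 15]
  [6] addr=0x7f blk=15 s=1: VC-HIT | VC [5, 9, 13]
  [7] addr=0x79 blk=15 s=1: L1-HIT | VC [5, 9, 13]
  [8] addr=0x7b blk=15 s=1: L1-HIT | VC [5, 9, 13]
  [9] addr=0x69 blk=13 s=1: VC-HIT | VC [5, 9, 15]
  [10] addr=0x48 blk=9 s=1: VC-HIT | VC [5, 13, 15]
  [11] addr=0x4a blk=9 s=1: L1-HIT | VC [5, 13, 15]
  [12] addr=0x4e blk=9 s=1: L1-HIT | VC [5, 13, 15]
  [13] addr=0x2c blk=5 s=1: VC-HIT | VC [9, 13, 15]
  [14] addr=0x4b blk=9 s=1: VC-HIT | VC [5, 13, 15]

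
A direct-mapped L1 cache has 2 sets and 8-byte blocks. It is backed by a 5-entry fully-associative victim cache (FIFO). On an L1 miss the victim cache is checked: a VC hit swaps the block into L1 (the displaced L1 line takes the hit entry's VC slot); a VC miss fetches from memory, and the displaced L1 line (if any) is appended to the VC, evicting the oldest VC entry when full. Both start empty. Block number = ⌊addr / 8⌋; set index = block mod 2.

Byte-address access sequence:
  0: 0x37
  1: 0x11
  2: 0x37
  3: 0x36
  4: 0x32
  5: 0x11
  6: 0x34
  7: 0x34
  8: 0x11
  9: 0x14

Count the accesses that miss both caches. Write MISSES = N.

0: 0x37 (blk 6, set 0) → MISS  vc=[]
1: 0x11 (blk 2, set 0) → MISS  vc=[6]
2: 0x37 (blk 6, set 0) → VC-HIT  vc=[2]
3: 0x36 (blk 6, set 0) → L1-HIT  vc=[2]
4: 0x32 (blk 6, set 0) → L1-HIT  vc=[2]
5: 0x11 (blk 2, set 0) → VC-HIT  vc=[6]
6: 0x34 (blk 6, set 0) → VC-HIT  vc=[2]
7: 0x34 (blk 6, set 0) → L1-HIT  vc=[2]
8: 0x11 (blk 2, set 0) → VC-HIT  vc=[6]
9: 0x14 (blk 2, set 0) → L1-HIT  vc=[6]

MISSES = 2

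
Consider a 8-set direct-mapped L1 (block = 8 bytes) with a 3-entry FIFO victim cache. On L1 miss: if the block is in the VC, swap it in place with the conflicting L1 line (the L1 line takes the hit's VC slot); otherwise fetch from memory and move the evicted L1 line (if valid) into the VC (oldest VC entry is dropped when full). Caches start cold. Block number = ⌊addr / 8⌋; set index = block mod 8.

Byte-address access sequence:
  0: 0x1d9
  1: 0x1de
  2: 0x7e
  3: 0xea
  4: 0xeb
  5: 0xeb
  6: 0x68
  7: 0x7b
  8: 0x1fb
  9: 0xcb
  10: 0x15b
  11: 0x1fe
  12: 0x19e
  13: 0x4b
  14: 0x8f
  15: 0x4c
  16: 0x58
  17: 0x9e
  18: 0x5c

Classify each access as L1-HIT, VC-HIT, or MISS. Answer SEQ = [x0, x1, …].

SEQ = [MISS, L1-HIT, MISS, MISS, L1-HIT, L1-HIT, MISS, L1-HIT, MISS, MISS, MISS, L1-HIT, MISS, MISS, MISS, VC-HIT, MISS, MISS, VC-HIT]

0: 0x1d9 (blk 59, set 3) → MISS  vc=[]
1: 0x1de (blk 59, set 3) → L1-HIT  vc=[]
2: 0x7e (blk 15, set 7) → MISS  vc=[]
3: 0xea (blk 29, set 5) → MISS  vc=[]
4: 0xeb (blk 29, set 5) → L1-HIT  vc=[]
5: 0xeb (blk 29, set 5) → L1-HIT  vc=[]
6: 0x68 (blk 13, set 5) → MISS  vc=[29]
7: 0x7b (blk 15, set 7) → L1-HIT  vc=[29]
8: 0x1fb (blk 63, set 7) → MISS  vc=[29, 15]
9: 0xcb (blk 25, set 1) → MISS  vc=[29, 15]
10: 0x15b (blk 43, set 3) → MISS  vc=[29, 15, 59]
11: 0x1fe (blk 63, set 7) → L1-HIT  vc=[29, 15, 59]
12: 0x19e (blk 51, set 3) → MISS  vc=[15, 59, 43]
13: 0x4b (blk 9, set 1) → MISS  vc=[59, 43, 25]
14: 0x8f (blk 17, set 1) → MISS  vc=[43, 25, 9]
15: 0x4c (blk 9, set 1) → VC-HIT  vc=[43, 25, 17]
16: 0x58 (blk 11, set 3) → MISS  vc=[25, 17, 51]
17: 0x9e (blk 19, set 3) → MISS  vc=[17, 51, 11]
18: 0x5c (blk 11, set 3) → VC-HIT  vc=[17, 51, 19]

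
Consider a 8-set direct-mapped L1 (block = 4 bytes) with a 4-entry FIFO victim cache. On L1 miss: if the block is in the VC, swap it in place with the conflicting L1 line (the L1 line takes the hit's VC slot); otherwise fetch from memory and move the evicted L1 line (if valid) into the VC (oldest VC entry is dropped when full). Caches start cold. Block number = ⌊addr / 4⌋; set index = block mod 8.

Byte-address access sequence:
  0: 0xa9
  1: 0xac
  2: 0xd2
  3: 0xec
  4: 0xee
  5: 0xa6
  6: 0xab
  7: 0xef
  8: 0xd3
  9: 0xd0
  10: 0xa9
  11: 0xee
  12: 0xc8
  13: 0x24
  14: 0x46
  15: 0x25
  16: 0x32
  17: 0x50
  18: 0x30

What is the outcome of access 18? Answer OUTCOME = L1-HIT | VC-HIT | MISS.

#0 0xa9→b42/s2 MISS; vc=[]
#1 0xac→b43/s3 MISS; vc=[]
#2 0xd2→b52/s4 MISS; vc=[]
#3 0xec→b59/s3 MISS; vc=[43]
#4 0xee→b59/s3 L1-HIT; vc=[43]
#5 0xa6→b41/s1 MISS; vc=[43]
#6 0xab→b42/s2 L1-HIT; vc=[43]
#7 0xef→b59/s3 L1-HIT; vc=[43]
#8 0xd3→b52/s4 L1-HIT; vc=[43]
#9 0xd0→b52/s4 L1-HIT; vc=[43]
#10 0xa9→b42/s2 L1-HIT; vc=[43]
#11 0xee→b59/s3 L1-HIT; vc=[43]
#12 0xc8→b50/s2 MISS; vc=[43,42]
#13 0x24→b9/s1 MISS; vc=[43,42,41]
#14 0x46→b17/s1 MISS; vc=[43,42,41,9]
#15 0x25→b9/s1 VC-HIT; vc=[43,42,41,17]
#16 0x32→b12/s4 MISS; vc=[42,41,17,52]
#17 0x50→b20/s4 MISS; vc=[41,17,52,12]
#18 0x30→b12/s4 VC-HIT; vc=[41,17,52,20]

OUTCOME = VC-HIT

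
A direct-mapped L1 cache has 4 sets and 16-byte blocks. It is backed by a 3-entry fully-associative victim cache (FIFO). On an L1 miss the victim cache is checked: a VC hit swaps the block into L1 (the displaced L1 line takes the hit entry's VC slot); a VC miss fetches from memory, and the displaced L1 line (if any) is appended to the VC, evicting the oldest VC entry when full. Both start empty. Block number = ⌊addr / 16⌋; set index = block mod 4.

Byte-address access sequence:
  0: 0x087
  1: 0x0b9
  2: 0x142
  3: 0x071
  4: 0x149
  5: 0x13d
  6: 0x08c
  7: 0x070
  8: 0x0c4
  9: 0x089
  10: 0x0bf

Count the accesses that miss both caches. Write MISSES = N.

0: 0x87 (blk 8, set 0) → MISS  vc=[]
1: 0xb9 (blk 11, set 3) → MISS  vc=[]
2: 0x142 (blk 20, set 0) → MISS  vc=[8]
3: 0x71 (blk 7, set 3) → MISS  vc=[8, 11]
4: 0x149 (blk 20, set 0) → L1-HIT  vc=[8, 11]
5: 0x13d (blk 19, set 3) → MISS  vc=[8, 11, 7]
6: 0x8c (blk 8, set 0) → VC-HIT  vc=[20, 11, 7]
7: 0x70 (blk 7, set 3) → VC-HIT  vc=[20, 11, 19]
8: 0xc4 (blk 12, set 0) → MISS  vc=[11, 19, 8]
9: 0x89 (blk 8, set 0) → VC-HIT  vc=[11, 19, 12]
10: 0xbf (blk 11, set 3) → VC-HIT  vc=[7, 19, 12]

MISSES = 6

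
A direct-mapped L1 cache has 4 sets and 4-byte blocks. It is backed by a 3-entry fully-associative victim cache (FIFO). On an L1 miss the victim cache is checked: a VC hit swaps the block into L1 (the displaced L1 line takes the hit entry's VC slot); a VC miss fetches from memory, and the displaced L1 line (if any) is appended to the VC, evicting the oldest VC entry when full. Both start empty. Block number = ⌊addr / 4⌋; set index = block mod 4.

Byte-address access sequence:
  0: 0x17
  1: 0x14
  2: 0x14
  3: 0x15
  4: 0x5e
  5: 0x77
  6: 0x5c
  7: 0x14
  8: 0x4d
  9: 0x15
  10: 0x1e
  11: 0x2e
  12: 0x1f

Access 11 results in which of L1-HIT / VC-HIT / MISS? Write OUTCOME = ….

#0 0x17→b5/s1 MISS; vc=[]
#1 0x14→b5/s1 L1-HIT; vc=[]
#2 0x14→b5/s1 L1-HIT; vc=[]
#3 0x15→b5/s1 L1-HIT; vc=[]
#4 0x5e→b23/s3 MISS; vc=[]
#5 0x77→b29/s1 MISS; vc=[5]
#6 0x5c→b23/s3 L1-HIT; vc=[5]
#7 0x14→b5/s1 VC-HIT; vc=[29]
#8 0x4d→b19/s3 MISS; vc=[29,23]
#9 0x15→b5/s1 L1-HIT; vc=[29,23]
#10 0x1e→b7/s3 MISS; vc=[29,23,19]
#11 0x2e→b11/s3 MISS; vc=[23,19,7]
#12 0x1f→b7/s3 VC-HIT; vc=[23,19,11]

OUTCOME = MISS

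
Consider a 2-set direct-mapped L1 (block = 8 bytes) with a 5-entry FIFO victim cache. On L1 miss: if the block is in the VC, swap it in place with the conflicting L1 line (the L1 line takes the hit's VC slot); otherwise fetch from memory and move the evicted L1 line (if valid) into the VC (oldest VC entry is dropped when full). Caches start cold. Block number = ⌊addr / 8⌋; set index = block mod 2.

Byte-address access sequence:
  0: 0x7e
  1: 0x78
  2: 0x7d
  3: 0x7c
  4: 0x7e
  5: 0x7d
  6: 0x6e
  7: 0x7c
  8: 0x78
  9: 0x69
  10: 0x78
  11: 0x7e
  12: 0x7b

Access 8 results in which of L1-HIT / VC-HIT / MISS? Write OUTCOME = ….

OUTCOME = L1-HIT

  [0] addr=0x7e blk=15 s=1: MISS | VC []
  [1] addr=0x78 blk=15 s=1: L1-HIT | VC []
  [2] addr=0x7d blk=15 s=1: L1-HIT | VC []
  [3] addr=0x7c blk=15 s=1: L1-HIT | VC []
  [4] addr=0x7e blk=15 s=1: L1-HIT | VC []
  [5] addr=0x7d blk=15 s=1: L1-HIT | VC []
  [6] addr=0x6e blk=13 s=1: MISS | VC [15]
  [7] addr=0x7c blk=15 s=1: VC-HIT | VC [13]
  [8] addr=0x78 blk=15 s=1: L1-HIT | VC [13]
  [9] addr=0x69 blk=13 s=1: VC-HIT | VC [15]
  [10] addr=0x78 blk=15 s=1: VC-HIT | VC [13]
  [11] addr=0x7e blk=15 s=1: L1-HIT | VC [13]
  [12] addr=0x7b blk=15 s=1: L1-HIT | VC [13]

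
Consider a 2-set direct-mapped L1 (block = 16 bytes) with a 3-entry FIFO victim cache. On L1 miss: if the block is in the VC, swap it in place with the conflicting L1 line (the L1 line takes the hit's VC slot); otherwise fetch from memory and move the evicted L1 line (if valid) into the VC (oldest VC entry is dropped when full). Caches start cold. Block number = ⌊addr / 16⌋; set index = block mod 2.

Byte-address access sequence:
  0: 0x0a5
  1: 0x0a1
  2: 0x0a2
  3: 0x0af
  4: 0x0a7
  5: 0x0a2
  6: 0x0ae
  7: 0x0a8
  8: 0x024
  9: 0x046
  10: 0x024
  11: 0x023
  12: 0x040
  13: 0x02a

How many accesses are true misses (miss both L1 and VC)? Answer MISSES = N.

MISSES = 3

#0 0xa5→b10/s0 MISS; vc=[]
#1 0xa1→b10/s0 L1-HIT; vc=[]
#2 0xa2→b10/s0 L1-HIT; vc=[]
#3 0xaf→b10/s0 L1-HIT; vc=[]
#4 0xa7→b10/s0 L1-HIT; vc=[]
#5 0xa2→b10/s0 L1-HIT; vc=[]
#6 0xae→b10/s0 L1-HIT; vc=[]
#7 0xa8→b10/s0 L1-HIT; vc=[]
#8 0x24→b2/s0 MISS; vc=[10]
#9 0x46→b4/s0 MISS; vc=[10,2]
#10 0x24→b2/s0 VC-HIT; vc=[10,4]
#11 0x23→b2/s0 L1-HIT; vc=[10,4]
#12 0x40→b4/s0 VC-HIT; vc=[10,2]
#13 0x2a→b2/s0 VC-HIT; vc=[10,4]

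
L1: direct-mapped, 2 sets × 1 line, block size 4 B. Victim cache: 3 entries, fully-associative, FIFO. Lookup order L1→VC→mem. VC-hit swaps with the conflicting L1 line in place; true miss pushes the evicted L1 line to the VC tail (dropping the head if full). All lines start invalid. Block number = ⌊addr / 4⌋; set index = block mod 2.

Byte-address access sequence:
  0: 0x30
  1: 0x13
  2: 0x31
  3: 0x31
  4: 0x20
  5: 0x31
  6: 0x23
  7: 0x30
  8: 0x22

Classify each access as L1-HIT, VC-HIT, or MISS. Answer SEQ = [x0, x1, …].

  [0] addr=0x30 blk=12 s=0: MISS | VC []
  [1] addr=0x13 blk=4 s=0: MISS | VC [12]
  [2] addr=0x31 blk=12 s=0: VC-HIT | VC [4]
  [3] addr=0x31 blk=12 s=0: L1-HIT | VC [4]
  [4] addr=0x20 blk=8 s=0: MISS | VC [4, 12]
  [5] addr=0x31 blk=12 s=0: VC-HIT | VC [4, 8]
  [6] addr=0x23 blk=8 s=0: VC-HIT | VC [4, 12]
  [7] addr=0x30 blk=12 s=0: VC-HIT | VC [4, 8]
  [8] addr=0x22 blk=8 s=0: VC-HIT | VC [4, 12]

SEQ = [MISS, MISS, VC-HIT, L1-HIT, MISS, VC-HIT, VC-HIT, VC-HIT, VC-HIT]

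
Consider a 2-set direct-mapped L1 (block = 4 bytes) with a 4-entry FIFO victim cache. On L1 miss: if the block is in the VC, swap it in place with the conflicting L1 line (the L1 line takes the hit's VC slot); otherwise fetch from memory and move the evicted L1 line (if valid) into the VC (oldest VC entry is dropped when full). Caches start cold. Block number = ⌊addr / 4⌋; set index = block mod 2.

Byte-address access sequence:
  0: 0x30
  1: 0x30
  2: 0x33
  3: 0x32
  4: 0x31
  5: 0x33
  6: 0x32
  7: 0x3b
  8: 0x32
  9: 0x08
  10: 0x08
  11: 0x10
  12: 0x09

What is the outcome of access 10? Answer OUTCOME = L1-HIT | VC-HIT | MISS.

OUTCOME = L1-HIT

#0 0x30→b12/s0 MISS; vc=[]
#1 0x30→b12/s0 L1-HIT; vc=[]
#2 0x33→b12/s0 L1-HIT; vc=[]
#3 0x32→b12/s0 L1-HIT; vc=[]
#4 0x31→b12/s0 L1-HIT; vc=[]
#5 0x33→b12/s0 L1-HIT; vc=[]
#6 0x32→b12/s0 L1-HIT; vc=[]
#7 0x3b→b14/s0 MISS; vc=[12]
#8 0x32→b12/s0 VC-HIT; vc=[14]
#9 0x8→b2/s0 MISS; vc=[14,12]
#10 0x8→b2/s0 L1-HIT; vc=[14,12]
#11 0x10→b4/s0 MISS; vc=[14,12,2]
#12 0x9→b2/s0 VC-HIT; vc=[14,12,4]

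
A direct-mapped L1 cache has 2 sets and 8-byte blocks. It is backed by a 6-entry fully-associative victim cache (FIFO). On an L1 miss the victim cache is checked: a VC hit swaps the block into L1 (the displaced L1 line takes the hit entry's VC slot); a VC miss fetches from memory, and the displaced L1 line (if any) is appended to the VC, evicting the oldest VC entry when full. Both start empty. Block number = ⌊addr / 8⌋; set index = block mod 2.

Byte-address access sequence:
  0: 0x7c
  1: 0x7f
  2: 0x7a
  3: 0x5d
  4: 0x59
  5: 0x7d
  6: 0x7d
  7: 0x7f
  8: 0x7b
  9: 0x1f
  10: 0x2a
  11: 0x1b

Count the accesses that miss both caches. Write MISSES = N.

MISSES = 4

#0 0x7c→b15/s1 MISS; vc=[]
#1 0x7f→b15/s1 L1-HIT; vc=[]
#2 0x7a→b15/s1 L1-HIT; vc=[]
#3 0x5d→b11/s1 MISS; vc=[15]
#4 0x59→b11/s1 L1-HIT; vc=[15]
#5 0x7d→b15/s1 VC-HIT; vc=[11]
#6 0x7d→b15/s1 L1-HIT; vc=[11]
#7 0x7f→b15/s1 L1-HIT; vc=[11]
#8 0x7b→b15/s1 L1-HIT; vc=[11]
#9 0x1f→b3/s1 MISS; vc=[11,15]
#10 0x2a→b5/s1 MISS; vc=[11,15,3]
#11 0x1b→b3/s1 VC-HIT; vc=[11,15,5]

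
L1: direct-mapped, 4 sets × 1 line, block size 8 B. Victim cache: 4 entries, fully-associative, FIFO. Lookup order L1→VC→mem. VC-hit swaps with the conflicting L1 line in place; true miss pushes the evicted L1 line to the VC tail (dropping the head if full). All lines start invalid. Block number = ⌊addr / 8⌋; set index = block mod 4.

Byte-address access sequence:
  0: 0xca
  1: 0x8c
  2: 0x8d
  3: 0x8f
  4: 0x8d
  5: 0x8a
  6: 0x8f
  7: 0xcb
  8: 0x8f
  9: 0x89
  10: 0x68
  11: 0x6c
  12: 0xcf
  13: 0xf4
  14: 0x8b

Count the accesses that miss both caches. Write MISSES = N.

0: 0xca (blk 25, set 1) → MISS  vc=[]
1: 0x8c (blk 17, set 1) → MISS  vc=[25]
2: 0x8d (blk 17, set 1) → L1-HIT  vc=[25]
3: 0x8f (blk 17, set 1) → L1-HIT  vc=[25]
4: 0x8d (blk 17, set 1) → L1-HIT  vc=[25]
5: 0x8a (blk 17, set 1) → L1-HIT  vc=[25]
6: 0x8f (blk 17, set 1) → L1-HIT  vc=[25]
7: 0xcb (blk 25, set 1) → VC-HIT  vc=[17]
8: 0x8f (blk 17, set 1) → VC-HIT  vc=[25]
9: 0x89 (blk 17, set 1) → L1-HIT  vc=[25]
10: 0x68 (blk 13, set 1) → MISS  vc=[25, 17]
11: 0x6c (blk 13, set 1) → L1-HIT  vc=[25, 17]
12: 0xcf (blk 25, set 1) → VC-HIT  vc=[13, 17]
13: 0xf4 (blk 30, set 2) → MISS  vc=[13, 17]
14: 0x8b (blk 17, set 1) → VC-HIT  vc=[13, 25]

MISSES = 4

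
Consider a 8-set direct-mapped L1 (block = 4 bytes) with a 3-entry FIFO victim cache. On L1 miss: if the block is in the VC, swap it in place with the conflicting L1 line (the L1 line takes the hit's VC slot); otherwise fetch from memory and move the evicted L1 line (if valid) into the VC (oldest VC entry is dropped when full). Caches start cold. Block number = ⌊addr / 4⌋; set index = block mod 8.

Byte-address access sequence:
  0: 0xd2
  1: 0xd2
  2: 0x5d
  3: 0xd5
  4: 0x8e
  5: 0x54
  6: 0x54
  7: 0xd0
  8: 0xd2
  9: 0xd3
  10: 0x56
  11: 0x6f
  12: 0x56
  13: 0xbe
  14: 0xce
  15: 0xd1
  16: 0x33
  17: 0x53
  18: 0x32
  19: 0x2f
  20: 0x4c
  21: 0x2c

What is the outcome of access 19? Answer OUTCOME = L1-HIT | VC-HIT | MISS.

OUTCOME = MISS

0: 0xd2 (blk 52, set 4) → MISS  vc=[]
1: 0xd2 (blk 52, set 4) → L1-HIT  vc=[]
2: 0x5d (blk 23, set 7) → MISS  vc=[]
3: 0xd5 (blk 53, set 5) → MISS  vc=[]
4: 0x8e (blk 35, set 3) → MISS  vc=[]
5: 0x54 (blk 21, set 5) → MISS  vc=[53]
6: 0x54 (blk 21, set 5) → L1-HIT  vc=[53]
7: 0xd0 (blk 52, set 4) → L1-HIT  vc=[53]
8: 0xd2 (blk 52, set 4) → L1-HIT  vc=[53]
9: 0xd3 (blk 52, set 4) → L1-HIT  vc=[53]
10: 0x56 (blk 21, set 5) → L1-HIT  vc=[53]
11: 0x6f (blk 27, set 3) → MISS  vc=[53, 35]
12: 0x56 (blk 21, set 5) → L1-HIT  vc=[53, 35]
13: 0xbe (blk 47, set 7) → MISS  vc=[53, 35, 23]
14: 0xce (blk 51, set 3) → MISS  vc=[35, 23, 27]
15: 0xd1 (blk 52, set 4) → L1-HIT  vc=[35, 23, 27]
16: 0x33 (blk 12, set 4) → MISS  vc=[23, 27, 52]
17: 0x53 (blk 20, set 4) → MISS  vc=[27, 52, 12]
18: 0x32 (blk 12, set 4) → VC-HIT  vc=[27, 52, 20]
19: 0x2f (blk 11, set 3) → MISS  vc=[52, 20, 51]
20: 0x4c (blk 19, set 3) → MISS  vc=[20, 51, 11]
21: 0x2c (blk 11, set 3) → VC-HIT  vc=[20, 51, 19]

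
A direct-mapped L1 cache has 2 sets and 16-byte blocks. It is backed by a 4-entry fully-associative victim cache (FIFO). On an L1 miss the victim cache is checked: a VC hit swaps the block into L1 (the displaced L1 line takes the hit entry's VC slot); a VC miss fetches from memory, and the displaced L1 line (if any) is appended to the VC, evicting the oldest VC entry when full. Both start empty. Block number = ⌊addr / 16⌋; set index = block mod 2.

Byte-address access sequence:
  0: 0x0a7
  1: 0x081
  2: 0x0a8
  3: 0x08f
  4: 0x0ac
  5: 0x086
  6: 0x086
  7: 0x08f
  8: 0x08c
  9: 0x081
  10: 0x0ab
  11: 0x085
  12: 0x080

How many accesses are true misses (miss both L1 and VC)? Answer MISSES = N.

  [0] addr=0xa7 blk=10 s=0: MISS | VC []
  [1] addr=0x81 blk=8 s=0: MISS | VC [10]
  [2] addr=0xa8 blk=10 s=0: VC-HIT | VC [8]
  [3] addr=0x8f blk=8 s=0: VC-HIT | VC [10]
  [4] addr=0xac blk=10 s=0: VC-HIT | VC [8]
  [5] addr=0x86 blk=8 s=0: VC-HIT | VC [10]
  [6] addr=0x86 blk=8 s=0: L1-HIT | VC [10]
  [7] addr=0x8f blk=8 s=0: L1-HIT | VC [10]
  [8] addr=0x8c blk=8 s=0: L1-HIT | VC [10]
  [9] addr=0x81 blk=8 s=0: L1-HIT | VC [10]
  [10] addr=0xab blk=10 s=0: VC-HIT | VC [8]
  [11] addr=0x85 blk=8 s=0: VC-HIT | VC [10]
  [12] addr=0x80 blk=8 s=0: L1-HIT | VC [10]

MISSES = 2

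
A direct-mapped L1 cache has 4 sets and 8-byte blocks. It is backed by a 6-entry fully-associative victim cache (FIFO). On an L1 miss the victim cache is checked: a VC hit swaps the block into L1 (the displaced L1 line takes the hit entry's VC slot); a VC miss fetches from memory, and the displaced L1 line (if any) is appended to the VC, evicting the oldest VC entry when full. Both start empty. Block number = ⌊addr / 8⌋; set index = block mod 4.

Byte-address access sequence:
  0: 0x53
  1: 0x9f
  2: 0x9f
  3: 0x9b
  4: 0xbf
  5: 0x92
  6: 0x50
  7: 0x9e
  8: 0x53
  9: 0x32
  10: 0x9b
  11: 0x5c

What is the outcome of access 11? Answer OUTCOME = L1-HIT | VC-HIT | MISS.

OUTCOME = MISS

0: 0x53 (blk 10, set 2) → MISS  vc=[]
1: 0x9f (blk 19, set 3) → MISS  vc=[]
2: 0x9f (blk 19, set 3) → L1-HIT  vc=[]
3: 0x9b (blk 19, set 3) → L1-HIT  vc=[]
4: 0xbf (blk 23, set 3) → MISS  vc=[19]
5: 0x92 (blk 18, set 2) → MISS  vc=[19, 10]
6: 0x50 (blk 10, set 2) → VC-HIT  vc=[19, 18]
7: 0x9e (blk 19, set 3) → VC-HIT  vc=[23, 18]
8: 0x53 (blk 10, set 2) → L1-HIT  vc=[23, 18]
9: 0x32 (blk 6, set 2) → MISS  vc=[23, 18, 10]
10: 0x9b (blk 19, set 3) → L1-HIT  vc=[23, 18, 10]
11: 0x5c (blk 11, set 3) → MISS  vc=[23, 18, 10, 19]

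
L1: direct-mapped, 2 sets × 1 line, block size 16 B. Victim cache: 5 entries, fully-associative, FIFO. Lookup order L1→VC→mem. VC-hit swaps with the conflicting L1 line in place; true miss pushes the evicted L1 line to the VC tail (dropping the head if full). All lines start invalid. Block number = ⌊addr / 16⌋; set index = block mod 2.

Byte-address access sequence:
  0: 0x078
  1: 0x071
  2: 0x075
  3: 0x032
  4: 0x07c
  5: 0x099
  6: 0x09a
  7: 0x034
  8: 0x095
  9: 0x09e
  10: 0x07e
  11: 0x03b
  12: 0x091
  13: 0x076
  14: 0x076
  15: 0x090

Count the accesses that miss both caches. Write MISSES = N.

  [0] addr=0x78 blk=7 s=1: MISS | VC []
  [1] addr=0x71 blk=7 s=1: L1-HIT | VC []
  [2] addr=0x75 blk=7 s=1: L1-HIT | VC []
  [3] addr=0x32 blk=3 s=1: MISS | VC [7]
  [4] addr=0x7c blk=7 s=1: VC-HIT | VC [3]
  [5] addr=0x99 blk=9 s=1: MISS | VC [3, 7]
  [6] addr=0x9a blk=9 s=1: L1-HIT | VC [3, 7]
  [7] addr=0x34 blk=3 s=1: VC-HIT | VC [9, 7]
  [8] addr=0x95 blk=9 s=1: VC-HIT | VC [3, 7]
  [9] addr=0x9e blk=9 s=1: L1-HIT | VC [3, 7]
  [10] addr=0x7e blk=7 s=1: VC-HIT | VC [3, 9]
  [11] addr=0x3b blk=3 s=1: VC-HIT | VC [7, 9]
  [12] addr=0x91 blk=9 s=1: VC-HIT | VC [7, 3]
  [13] addr=0x76 blk=7 s=1: VC-HIT | VC [9, 3]
  [14] addr=0x76 blk=7 s=1: L1-HIT | VC [9, 3]
  [15] addr=0x90 blk=9 s=1: VC-HIT | VC [7, 3]

MISSES = 3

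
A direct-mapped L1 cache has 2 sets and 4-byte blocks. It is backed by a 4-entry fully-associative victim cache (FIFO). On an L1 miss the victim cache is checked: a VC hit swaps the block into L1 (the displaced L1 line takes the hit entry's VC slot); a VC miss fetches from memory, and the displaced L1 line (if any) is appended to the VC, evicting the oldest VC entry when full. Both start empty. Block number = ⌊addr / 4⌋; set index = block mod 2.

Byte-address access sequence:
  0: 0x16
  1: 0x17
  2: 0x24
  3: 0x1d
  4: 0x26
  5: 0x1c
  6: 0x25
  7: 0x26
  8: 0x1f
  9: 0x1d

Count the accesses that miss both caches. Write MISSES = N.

MISSES = 3

#0 0x16→b5/s1 MISS; vc=[]
#1 0x17→b5/s1 L1-HIT; vc=[]
#2 0x24→b9/s1 MISS; vc=[5]
#3 0x1d→b7/s1 MISS; vc=[5,9]
#4 0x26→b9/s1 VC-HIT; vc=[5,7]
#5 0x1c→b7/s1 VC-HIT; vc=[5,9]
#6 0x25→b9/s1 VC-HIT; vc=[5,7]
#7 0x26→b9/s1 L1-HIT; vc=[5,7]
#8 0x1f→b7/s1 VC-HIT; vc=[5,9]
#9 0x1d→b7/s1 L1-HIT; vc=[5,9]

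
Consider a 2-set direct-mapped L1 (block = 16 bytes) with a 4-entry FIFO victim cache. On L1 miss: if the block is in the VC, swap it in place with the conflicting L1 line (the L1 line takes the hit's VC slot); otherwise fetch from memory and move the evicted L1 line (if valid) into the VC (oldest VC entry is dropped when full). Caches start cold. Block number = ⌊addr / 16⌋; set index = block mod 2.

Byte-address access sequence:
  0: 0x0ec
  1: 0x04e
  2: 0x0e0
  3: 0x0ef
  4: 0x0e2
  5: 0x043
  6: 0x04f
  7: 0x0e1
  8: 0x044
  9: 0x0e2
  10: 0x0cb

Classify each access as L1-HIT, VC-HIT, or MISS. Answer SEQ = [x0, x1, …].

#0 0xec→b14/s0 MISS; vc=[]
#1 0x4e→b4/s0 MISS; vc=[14]
#2 0xe0→b14/s0 VC-HIT; vc=[4]
#3 0xef→b14/s0 L1-HIT; vc=[4]
#4 0xe2→b14/s0 L1-HIT; vc=[4]
#5 0x43→b4/s0 VC-HIT; vc=[14]
#6 0x4f→b4/s0 L1-HIT; vc=[14]
#7 0xe1→b14/s0 VC-HIT; vc=[4]
#8 0x44→b4/s0 VC-HIT; vc=[14]
#9 0xe2→b14/s0 VC-HIT; vc=[4]
#10 0xcb→b12/s0 MISS; vc=[4,14]

SEQ = [MISS, MISS, VC-HIT, L1-HIT, L1-HIT, VC-HIT, L1-HIT, VC-HIT, VC-HIT, VC-HIT, MISS]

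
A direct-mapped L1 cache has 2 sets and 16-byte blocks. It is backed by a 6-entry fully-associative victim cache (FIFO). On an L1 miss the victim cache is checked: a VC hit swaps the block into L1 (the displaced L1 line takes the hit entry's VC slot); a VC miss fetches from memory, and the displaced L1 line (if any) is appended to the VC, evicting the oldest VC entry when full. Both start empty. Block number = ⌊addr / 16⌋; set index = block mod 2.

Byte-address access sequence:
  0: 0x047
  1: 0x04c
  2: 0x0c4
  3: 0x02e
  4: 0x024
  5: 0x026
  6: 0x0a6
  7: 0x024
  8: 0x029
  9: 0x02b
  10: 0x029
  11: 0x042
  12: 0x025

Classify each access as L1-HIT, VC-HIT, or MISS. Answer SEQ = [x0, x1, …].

SEQ = [MISS, L1-HIT, MISS, MISS, L1-HIT, L1-HIT, MISS, VC-HIT, L1-HIT, L1-HIT, L1-HIT, VC-HIT, VC-HIT]

#0 0x47→b4/s0 MISS; vc=[]
#1 0x4c→b4/s0 L1-HIT; vc=[]
#2 0xc4→b12/s0 MISS; vc=[4]
#3 0x2e→b2/s0 MISS; vc=[4,12]
#4 0x24→b2/s0 L1-HIT; vc=[4,12]
#5 0x26→b2/s0 L1-HIT; vc=[4,12]
#6 0xa6→b10/s0 MISS; vc=[4,12,2]
#7 0x24→b2/s0 VC-HIT; vc=[4,12,10]
#8 0x29→b2/s0 L1-HIT; vc=[4,12,10]
#9 0x2b→b2/s0 L1-HIT; vc=[4,12,10]
#10 0x29→b2/s0 L1-HIT; vc=[4,12,10]
#11 0x42→b4/s0 VC-HIT; vc=[2,12,10]
#12 0x25→b2/s0 VC-HIT; vc=[4,12,10]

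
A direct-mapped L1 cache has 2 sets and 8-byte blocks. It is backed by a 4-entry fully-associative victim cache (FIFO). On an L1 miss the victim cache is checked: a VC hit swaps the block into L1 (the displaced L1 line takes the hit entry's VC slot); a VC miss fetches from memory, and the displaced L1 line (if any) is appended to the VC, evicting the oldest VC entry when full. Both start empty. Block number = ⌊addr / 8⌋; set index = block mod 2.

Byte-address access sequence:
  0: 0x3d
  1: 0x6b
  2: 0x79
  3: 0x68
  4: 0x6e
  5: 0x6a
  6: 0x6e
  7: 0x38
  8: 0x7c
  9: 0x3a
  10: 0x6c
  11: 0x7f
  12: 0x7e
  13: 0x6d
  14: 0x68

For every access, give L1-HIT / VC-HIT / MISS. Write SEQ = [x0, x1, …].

#0 0x3d→b7/s1 MISS; vc=[]
#1 0x6b→b13/s1 MISS; vc=[7]
#2 0x79→b15/s1 MISS; vc=[7,13]
#3 0x68→b13/s1 VC-HIT; vc=[7,15]
#4 0x6e→b13/s1 L1-HIT; vc=[7,15]
#5 0x6a→b13/s1 L1-HIT; vc=[7,15]
#6 0x6e→b13/s1 L1-HIT; vc=[7,15]
#7 0x38→b7/s1 VC-HIT; vc=[13,15]
#8 0x7c→b15/s1 VC-HIT; vc=[13,7]
#9 0x3a→b7/s1 VC-HIT; vc=[13,15]
#10 0x6c→b13/s1 VC-HIT; vc=[7,15]
#11 0x7f→b15/s1 VC-HIT; vc=[7,13]
#12 0x7e→b15/s1 L1-HIT; vc=[7,13]
#13 0x6d→b13/s1 VC-HIT; vc=[7,15]
#14 0x68→b13/s1 L1-HIT; vc=[7,15]

SEQ = [MISS, MISS, MISS, VC-HIT, L1-HIT, L1-HIT, L1-HIT, VC-HIT, VC-HIT, VC-HIT, VC-HIT, VC-HIT, L1-HIT, VC-HIT, L1-HIT]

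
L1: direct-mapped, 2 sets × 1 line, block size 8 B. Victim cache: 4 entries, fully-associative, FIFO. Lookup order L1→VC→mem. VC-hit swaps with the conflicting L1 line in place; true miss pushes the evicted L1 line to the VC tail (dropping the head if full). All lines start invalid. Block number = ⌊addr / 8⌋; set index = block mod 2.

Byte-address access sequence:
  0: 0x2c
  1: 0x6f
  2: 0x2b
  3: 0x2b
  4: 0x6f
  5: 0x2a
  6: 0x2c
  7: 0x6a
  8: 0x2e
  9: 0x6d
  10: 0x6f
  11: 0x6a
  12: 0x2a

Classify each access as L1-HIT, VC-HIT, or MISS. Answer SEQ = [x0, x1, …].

#0 0x2c→b5/s1 MISS; vc=[]
#1 0x6f→b13/s1 MISS; vc=[5]
#2 0x2b→b5/s1 VC-HIT; vc=[13]
#3 0x2b→b5/s1 L1-HIT; vc=[13]
#4 0x6f→b13/s1 VC-HIT; vc=[5]
#5 0x2a→b5/s1 VC-HIT; vc=[13]
#6 0x2c→b5/s1 L1-HIT; vc=[13]
#7 0x6a→b13/s1 VC-HIT; vc=[5]
#8 0x2e→b5/s1 VC-HIT; vc=[13]
#9 0x6d→b13/s1 VC-HIT; vc=[5]
#10 0x6f→b13/s1 L1-HIT; vc=[5]
#11 0x6a→b13/s1 L1-HIT; vc=[5]
#12 0x2a→b5/s1 VC-HIT; vc=[13]

SEQ = [MISS, MISS, VC-HIT, L1-HIT, VC-HIT, VC-HIT, L1-HIT, VC-HIT, VC-HIT, VC-HIT, L1-HIT, L1-HIT, VC-HIT]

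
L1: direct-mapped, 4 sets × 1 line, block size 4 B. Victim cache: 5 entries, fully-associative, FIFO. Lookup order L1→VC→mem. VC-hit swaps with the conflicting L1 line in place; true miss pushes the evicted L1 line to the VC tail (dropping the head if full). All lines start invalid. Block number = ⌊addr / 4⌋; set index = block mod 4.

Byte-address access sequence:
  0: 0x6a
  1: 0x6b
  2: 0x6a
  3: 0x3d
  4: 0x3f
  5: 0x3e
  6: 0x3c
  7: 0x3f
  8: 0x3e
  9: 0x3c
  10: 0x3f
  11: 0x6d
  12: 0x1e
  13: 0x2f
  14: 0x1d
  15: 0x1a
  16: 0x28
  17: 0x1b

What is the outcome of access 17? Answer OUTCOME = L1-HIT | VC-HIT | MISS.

#0 0x6a→b26/s2 MISS; vc=[]
#1 0x6b→b26/s2 L1-HIT; vc=[]
#2 0x6a→b26/s2 L1-HIT; vc=[]
#3 0x3d→b15/s3 MISS; vc=[]
#4 0x3f→b15/s3 L1-HIT; vc=[]
#5 0x3e→b15/s3 L1-HIT; vc=[]
#6 0x3c→b15/s3 L1-HIT; vc=[]
#7 0x3f→b15/s3 L1-HIT; vc=[]
#8 0x3e→b15/s3 L1-HIT; vc=[]
#9 0x3c→b15/s3 L1-HIT; vc=[]
#10 0x3f→b15/s3 L1-HIT; vc=[]
#11 0x6d→b27/s3 MISS; vc=[15]
#12 0x1e→b7/s3 MISS; vc=[15,27]
#13 0x2f→b11/s3 MISS; vc=[15,27,7]
#14 0x1d→b7/s3 VC-HIT; vc=[15,27,11]
#15 0x1a→b6/s2 MISS; vc=[15,27,11,26]
#16 0x28→b10/s2 MISS; vc=[15,27,11,26,6]
#17 0x1b→b6/s2 VC-HIT; vc=[15,27,11,26,10]

OUTCOME = VC-HIT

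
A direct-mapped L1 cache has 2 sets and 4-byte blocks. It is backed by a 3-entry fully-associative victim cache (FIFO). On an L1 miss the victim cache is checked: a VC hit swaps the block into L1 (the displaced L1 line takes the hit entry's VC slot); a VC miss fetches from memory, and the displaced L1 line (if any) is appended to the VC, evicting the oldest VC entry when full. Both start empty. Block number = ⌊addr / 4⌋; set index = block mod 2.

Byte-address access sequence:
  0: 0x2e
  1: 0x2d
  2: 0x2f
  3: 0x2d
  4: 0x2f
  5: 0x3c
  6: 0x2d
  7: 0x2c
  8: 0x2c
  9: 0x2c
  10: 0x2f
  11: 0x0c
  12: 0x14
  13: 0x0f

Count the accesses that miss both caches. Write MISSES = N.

MISSES = 4

0: 0x2e (blk 11, set 1) → MISS  vc=[]
1: 0x2d (blk 11, set 1) → L1-HIT  vc=[]
2: 0x2f (blk 11, set 1) → L1-HIT  vc=[]
3: 0x2d (blk 11, set 1) → L1-HIT  vc=[]
4: 0x2f (blk 11, set 1) → L1-HIT  vc=[]
5: 0x3c (blk 15, set 1) → MISS  vc=[11]
6: 0x2d (blk 11, set 1) → VC-HIT  vc=[15]
7: 0x2c (blk 11, set 1) → L1-HIT  vc=[15]
8: 0x2c (blk 11, set 1) → L1-HIT  vc=[15]
9: 0x2c (blk 11, set 1) → L1-HIT  vc=[15]
10: 0x2f (blk 11, set 1) → L1-HIT  vc=[15]
11: 0xc (blk 3, set 1) → MISS  vc=[15, 11]
12: 0x14 (blk 5, set 1) → MISS  vc=[15, 11, 3]
13: 0xf (blk 3, set 1) → VC-HIT  vc=[15, 11, 5]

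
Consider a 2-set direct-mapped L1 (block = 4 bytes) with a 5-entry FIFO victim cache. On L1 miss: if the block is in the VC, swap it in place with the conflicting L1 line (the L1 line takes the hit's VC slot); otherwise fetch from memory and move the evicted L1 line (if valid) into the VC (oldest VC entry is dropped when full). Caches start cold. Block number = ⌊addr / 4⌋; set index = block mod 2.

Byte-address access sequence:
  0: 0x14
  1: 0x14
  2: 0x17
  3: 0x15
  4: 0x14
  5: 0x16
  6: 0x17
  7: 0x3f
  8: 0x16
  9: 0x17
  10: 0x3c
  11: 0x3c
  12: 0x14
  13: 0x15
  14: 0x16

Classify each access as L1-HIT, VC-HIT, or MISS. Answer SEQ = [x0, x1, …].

0: 0x14 (blk 5, set 1) → MISS  vc=[]
1: 0x14 (blk 5, set 1) → L1-HIT  vc=[]
2: 0x17 (blk 5, set 1) → L1-HIT  vc=[]
3: 0x15 (blk 5, set 1) → L1-HIT  vc=[]
4: 0x14 (blk 5, set 1) → L1-HIT  vc=[]
5: 0x16 (blk 5, set 1) → L1-HIT  vc=[]
6: 0x17 (blk 5, set 1) → L1-HIT  vc=[]
7: 0x3f (blk 15, set 1) → MISS  vc=[5]
8: 0x16 (blk 5, set 1) → VC-HIT  vc=[15]
9: 0x17 (blk 5, set 1) → L1-HIT  vc=[15]
10: 0x3c (blk 15, set 1) → VC-HIT  vc=[5]
11: 0x3c (blk 15, set 1) → L1-HIT  vc=[5]
12: 0x14 (blk 5, set 1) → VC-HIT  vc=[15]
13: 0x15 (blk 5, set 1) → L1-HIT  vc=[15]
14: 0x16 (blk 5, set 1) → L1-HIT  vc=[15]

SEQ = [MISS, L1-HIT, L1-HIT, L1-HIT, L1-HIT, L1-HIT, L1-HIT, MISS, VC-HIT, L1-HIT, VC-HIT, L1-HIT, VC-HIT, L1-HIT, L1-HIT]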